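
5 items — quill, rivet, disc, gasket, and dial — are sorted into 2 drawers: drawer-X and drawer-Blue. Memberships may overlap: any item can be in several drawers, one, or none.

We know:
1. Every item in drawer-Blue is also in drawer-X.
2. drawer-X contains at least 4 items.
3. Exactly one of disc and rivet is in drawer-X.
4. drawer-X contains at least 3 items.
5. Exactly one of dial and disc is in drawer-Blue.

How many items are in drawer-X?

4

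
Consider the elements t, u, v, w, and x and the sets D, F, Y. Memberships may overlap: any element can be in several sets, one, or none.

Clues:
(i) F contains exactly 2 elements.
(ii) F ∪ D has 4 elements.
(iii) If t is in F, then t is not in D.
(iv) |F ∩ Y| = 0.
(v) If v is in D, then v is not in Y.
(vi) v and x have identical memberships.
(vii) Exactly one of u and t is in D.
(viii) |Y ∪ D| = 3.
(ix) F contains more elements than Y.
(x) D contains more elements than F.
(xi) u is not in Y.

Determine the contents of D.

D = {u, v, x}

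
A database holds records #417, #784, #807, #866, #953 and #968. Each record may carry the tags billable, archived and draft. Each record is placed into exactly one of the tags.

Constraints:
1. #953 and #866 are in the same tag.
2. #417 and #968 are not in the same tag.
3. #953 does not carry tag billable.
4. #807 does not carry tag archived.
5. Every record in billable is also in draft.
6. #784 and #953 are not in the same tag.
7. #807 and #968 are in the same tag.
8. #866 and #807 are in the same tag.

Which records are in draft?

From (3): #953 ∉ billable.
From (4): #807 ∉ archived.
(1): #866 matches #953: #866 ∉ billable.
(7): #968 matches #807: #968 ∉ archived.
(8): #807 matches #866: #807 ∉ billable.
(8): #866 matches #807: #866 ∉ archived.
Only one tag left: #807 ∈ draft.
Only one tag left: #866 ∈ draft.
(1): #953 matches #866: #953 ∉ archived.
(1): #953 matches #866: #953 ∈ draft.
(6): #784 ∉ draft.
Only one tag left: #784 ∈ archived.

draft = {#807, #866, #953, #968}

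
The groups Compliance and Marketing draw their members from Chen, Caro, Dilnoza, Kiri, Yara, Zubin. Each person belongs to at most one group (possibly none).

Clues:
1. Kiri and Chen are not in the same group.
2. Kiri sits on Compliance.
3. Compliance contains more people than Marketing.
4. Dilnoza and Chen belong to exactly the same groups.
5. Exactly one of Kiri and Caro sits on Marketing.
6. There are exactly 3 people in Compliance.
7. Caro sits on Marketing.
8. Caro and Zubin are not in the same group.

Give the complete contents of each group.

From (2): Kiri ∈ Compliance.
From (7): Caro ∈ Marketing.
(1): Chen ∉ Compliance.
(4): Dilnoza matches Chen: Dilnoza ∉ Compliance.
(6): only 3 candidates remain for Compliance, so all are in.
Suppose Chen ∈ Marketing: no assignment then satisfies all the clues, so Chen ∉ Marketing.

Compliance = {Kiri, Yara, Zubin}; Marketing = {Caro}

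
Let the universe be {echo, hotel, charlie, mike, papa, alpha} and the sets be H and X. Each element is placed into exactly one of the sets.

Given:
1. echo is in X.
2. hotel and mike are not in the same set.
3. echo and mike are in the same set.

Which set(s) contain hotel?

From (1): echo ∈ X.
(3): mike matches echo: mike ∉ H.
(3): mike matches echo: mike ∈ X.
(2): hotel ∉ X.
Only one set left: hotel ∈ H.

hotel: H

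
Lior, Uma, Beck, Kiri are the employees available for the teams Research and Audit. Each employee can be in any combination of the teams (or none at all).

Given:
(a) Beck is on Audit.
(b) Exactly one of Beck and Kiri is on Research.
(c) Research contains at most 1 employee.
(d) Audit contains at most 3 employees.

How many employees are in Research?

1

From (a): Beck ∈ Audit.
Suppose Lior ∈ Research: no assignment then satisfies all the clues, so Lior ∉ Research.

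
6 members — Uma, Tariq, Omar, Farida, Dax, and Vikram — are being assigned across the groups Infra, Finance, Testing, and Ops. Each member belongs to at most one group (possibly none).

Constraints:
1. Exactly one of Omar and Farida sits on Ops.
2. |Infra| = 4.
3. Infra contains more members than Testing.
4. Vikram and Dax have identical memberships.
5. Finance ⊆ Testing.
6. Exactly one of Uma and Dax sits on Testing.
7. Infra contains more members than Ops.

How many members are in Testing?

1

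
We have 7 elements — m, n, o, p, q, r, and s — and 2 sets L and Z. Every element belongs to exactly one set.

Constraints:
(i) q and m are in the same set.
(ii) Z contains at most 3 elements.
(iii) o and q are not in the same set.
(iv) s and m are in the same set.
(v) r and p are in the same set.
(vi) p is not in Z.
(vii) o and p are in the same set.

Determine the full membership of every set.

L = {n, o, p, r}; Z = {m, q, s}

From (vi): p ∉ Z.
(v): r matches p: r ∉ Z.
(vii): o matches p: o ∉ Z.
Only one set left: o ∈ L.
Only one set left: p ∈ L.
Only one set left: r ∈ L.
(iii): q ∉ L.
Only one set left: q ∈ Z.
(i): m matches q: m ∉ L.
(i): m matches q: m ∈ Z.
(iv): s matches m: s ∉ L.
Only one set left: n ∈ L.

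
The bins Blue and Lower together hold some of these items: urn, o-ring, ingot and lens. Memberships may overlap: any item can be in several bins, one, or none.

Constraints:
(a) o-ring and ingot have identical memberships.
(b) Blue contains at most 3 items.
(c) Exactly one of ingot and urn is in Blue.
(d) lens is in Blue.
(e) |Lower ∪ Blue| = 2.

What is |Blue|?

2

From (d): lens ∈ Blue.
Suppose urn ∉ Blue: no assignment then satisfies all the clues, so urn ∈ Blue.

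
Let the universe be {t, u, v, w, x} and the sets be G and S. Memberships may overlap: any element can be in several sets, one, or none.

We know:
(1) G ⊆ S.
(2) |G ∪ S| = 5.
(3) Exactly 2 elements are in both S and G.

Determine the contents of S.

S = {t, u, v, w, x}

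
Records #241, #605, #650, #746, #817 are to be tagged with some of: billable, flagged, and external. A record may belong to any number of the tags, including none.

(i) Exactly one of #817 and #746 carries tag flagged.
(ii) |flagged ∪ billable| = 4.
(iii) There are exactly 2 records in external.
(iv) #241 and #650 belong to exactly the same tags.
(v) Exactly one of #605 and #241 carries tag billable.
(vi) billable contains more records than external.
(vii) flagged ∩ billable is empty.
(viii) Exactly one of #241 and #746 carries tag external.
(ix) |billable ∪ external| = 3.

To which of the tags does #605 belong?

#605: none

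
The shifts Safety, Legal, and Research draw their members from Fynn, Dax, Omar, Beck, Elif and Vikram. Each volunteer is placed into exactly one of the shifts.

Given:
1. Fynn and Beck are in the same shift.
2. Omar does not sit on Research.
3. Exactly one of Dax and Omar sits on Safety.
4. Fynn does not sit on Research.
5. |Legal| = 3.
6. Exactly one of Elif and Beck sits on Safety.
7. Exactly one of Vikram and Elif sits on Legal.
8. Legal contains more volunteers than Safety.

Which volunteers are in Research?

Research = {Dax}

From (2): Omar ∉ Research.
From (4): Fynn ∉ Research.
(1): Beck matches Fynn: Beck ∉ Research.
Suppose Dax ∉ Research: no assignment then satisfies all the clues, so Dax ∈ Research.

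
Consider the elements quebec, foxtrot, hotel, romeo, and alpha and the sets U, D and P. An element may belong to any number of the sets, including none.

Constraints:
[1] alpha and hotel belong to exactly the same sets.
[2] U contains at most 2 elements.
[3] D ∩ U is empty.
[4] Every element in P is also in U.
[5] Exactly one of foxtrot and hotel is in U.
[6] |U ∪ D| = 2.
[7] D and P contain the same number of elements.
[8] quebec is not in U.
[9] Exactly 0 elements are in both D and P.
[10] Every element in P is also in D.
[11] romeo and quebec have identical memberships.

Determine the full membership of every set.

U = {alpha, hotel}; D = {}; P = {}

From (8): quebec ∉ U.
(4) contrapositive: quebec ∉ P.
(11): romeo matches quebec: romeo ∉ U.
(11): romeo matches quebec: romeo ∉ P.
Suppose quebec ∈ D: no assignment then satisfies all the clues, so quebec ∉ D.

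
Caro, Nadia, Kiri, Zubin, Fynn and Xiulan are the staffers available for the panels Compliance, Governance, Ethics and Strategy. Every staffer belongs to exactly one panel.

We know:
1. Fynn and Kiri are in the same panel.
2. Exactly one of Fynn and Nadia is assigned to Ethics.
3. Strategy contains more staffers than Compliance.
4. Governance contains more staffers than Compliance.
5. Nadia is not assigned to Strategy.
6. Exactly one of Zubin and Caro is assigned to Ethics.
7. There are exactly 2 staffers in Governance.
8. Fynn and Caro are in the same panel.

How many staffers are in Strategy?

1

From (5): Nadia ∉ Strategy.
Suppose Caro ∈ Compliance: no assignment then satisfies all the clues, so Caro ∉ Compliance.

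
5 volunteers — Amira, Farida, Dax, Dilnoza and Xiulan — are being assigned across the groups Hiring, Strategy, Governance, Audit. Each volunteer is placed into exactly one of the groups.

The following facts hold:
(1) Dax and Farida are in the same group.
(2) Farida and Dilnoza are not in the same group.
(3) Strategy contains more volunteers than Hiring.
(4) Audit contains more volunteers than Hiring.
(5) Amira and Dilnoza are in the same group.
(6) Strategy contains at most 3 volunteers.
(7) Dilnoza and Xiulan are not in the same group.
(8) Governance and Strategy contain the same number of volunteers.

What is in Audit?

Audit = {Xiulan}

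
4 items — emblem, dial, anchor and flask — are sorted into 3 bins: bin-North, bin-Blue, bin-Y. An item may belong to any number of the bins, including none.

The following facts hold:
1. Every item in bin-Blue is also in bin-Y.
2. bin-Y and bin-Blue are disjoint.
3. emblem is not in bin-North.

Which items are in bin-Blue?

bin-Blue = {}

From (3): emblem ∉ bin-North.
Suppose emblem ∈ bin-Blue: no assignment then satisfies all the clues, so emblem ∉ bin-Blue.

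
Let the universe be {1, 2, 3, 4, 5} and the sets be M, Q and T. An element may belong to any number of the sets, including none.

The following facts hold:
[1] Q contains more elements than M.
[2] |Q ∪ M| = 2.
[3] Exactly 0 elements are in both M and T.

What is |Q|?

2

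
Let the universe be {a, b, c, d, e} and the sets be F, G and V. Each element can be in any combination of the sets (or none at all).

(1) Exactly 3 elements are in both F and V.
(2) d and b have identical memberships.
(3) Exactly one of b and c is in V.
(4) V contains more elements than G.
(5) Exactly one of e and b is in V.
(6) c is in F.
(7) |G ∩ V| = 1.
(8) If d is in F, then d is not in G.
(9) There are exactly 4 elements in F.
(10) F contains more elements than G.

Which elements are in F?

F = {a, b, c, d}

From (6): c ∈ F.
Suppose a ∉ F: no assignment then satisfies all the clues, so a ∈ F.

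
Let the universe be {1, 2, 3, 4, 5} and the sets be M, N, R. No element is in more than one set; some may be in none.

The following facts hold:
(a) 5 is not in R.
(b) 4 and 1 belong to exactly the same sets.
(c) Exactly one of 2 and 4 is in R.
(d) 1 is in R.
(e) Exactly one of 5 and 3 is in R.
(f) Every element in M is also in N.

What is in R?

R = {1, 3, 4}

From (a): 5 ∉ R.
From (d): 1 ∈ R.
(b): 4 matches 1: 4 ∉ M.
(b): 4 matches 1: 4 ∉ N.
(b): 4 matches 1: 4 ∈ R.
(c) (exactly one): 2 ∉ R.
(e) (exactly one): 3 ∈ R.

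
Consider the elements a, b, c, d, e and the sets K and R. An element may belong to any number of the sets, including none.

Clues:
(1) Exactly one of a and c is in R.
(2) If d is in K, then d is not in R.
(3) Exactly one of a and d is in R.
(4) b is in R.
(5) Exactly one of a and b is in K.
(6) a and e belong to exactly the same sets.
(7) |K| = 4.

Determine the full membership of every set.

K = {a, c, d, e}; R = {a, b, e}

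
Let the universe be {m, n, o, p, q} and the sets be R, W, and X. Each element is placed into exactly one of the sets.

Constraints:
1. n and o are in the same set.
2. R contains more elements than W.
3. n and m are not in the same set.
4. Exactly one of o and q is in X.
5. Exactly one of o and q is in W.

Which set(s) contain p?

p: R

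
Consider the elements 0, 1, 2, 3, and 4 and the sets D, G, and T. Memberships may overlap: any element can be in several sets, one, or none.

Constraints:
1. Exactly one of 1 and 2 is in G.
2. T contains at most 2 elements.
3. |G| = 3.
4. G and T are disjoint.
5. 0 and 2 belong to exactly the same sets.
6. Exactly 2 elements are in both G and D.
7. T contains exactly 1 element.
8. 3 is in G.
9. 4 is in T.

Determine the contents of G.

G = {0, 2, 3}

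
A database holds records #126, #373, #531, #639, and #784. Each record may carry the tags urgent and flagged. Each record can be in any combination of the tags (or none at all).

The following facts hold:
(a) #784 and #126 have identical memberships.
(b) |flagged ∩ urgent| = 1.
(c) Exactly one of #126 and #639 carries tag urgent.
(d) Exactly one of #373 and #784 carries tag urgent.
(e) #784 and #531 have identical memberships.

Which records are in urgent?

urgent = {#373, #639}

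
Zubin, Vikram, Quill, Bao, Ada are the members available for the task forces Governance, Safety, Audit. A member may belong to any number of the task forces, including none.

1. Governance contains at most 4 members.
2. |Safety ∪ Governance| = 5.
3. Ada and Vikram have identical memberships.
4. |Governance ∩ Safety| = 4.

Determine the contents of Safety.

Safety = {Ada, Bao, Quill, Vikram, Zubin}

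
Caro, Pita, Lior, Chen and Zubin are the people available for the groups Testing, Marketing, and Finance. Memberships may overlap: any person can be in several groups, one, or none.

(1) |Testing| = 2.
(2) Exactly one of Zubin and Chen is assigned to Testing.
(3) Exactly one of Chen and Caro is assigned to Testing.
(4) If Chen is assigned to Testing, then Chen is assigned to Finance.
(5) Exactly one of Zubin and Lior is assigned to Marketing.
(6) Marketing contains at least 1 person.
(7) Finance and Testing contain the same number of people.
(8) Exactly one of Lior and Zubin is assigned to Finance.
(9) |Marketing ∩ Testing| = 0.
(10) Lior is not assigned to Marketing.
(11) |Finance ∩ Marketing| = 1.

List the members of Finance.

Finance = {Chen, Zubin}

From (10): Lior ∉ Marketing.
(5) (exactly one): Zubin ∈ Marketing.
Suppose Caro ∈ Finance: no assignment then satisfies all the clues, so Caro ∉ Finance.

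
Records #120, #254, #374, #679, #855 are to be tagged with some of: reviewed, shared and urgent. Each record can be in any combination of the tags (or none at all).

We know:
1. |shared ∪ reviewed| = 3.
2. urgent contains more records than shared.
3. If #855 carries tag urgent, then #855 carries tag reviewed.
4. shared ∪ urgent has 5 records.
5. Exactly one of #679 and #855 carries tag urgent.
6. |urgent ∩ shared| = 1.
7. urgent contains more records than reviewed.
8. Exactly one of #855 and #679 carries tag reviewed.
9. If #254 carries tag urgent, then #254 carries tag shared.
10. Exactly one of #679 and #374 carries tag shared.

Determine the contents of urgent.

urgent = {#120, #254, #374, #855}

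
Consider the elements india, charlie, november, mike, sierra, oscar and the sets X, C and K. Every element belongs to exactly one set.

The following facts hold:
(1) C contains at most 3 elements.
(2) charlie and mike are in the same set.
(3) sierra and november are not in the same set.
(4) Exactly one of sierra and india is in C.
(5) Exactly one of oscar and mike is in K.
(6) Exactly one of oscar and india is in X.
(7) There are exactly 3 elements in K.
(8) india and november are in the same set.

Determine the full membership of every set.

X = {oscar}; C = {india, november}; K = {charlie, mike, sierra}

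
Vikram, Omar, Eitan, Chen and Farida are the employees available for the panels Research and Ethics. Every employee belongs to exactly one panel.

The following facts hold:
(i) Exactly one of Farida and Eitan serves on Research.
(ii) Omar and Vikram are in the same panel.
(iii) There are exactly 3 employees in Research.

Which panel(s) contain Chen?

Chen: Ethics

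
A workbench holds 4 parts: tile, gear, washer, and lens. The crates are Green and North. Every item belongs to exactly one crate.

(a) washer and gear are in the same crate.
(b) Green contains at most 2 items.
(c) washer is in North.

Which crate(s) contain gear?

gear: North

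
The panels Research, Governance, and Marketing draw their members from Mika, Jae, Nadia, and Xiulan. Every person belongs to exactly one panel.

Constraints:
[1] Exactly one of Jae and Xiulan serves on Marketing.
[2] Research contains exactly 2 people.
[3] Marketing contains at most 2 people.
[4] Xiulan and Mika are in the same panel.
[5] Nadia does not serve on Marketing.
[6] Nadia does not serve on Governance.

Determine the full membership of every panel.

Research = {Jae, Nadia}; Governance = {}; Marketing = {Mika, Xiulan}

From (5): Nadia ∉ Marketing.
From (6): Nadia ∉ Governance.
Only one panel left: Nadia ∈ Research.
Suppose Mika ∈ Research: no assignment then satisfies all the clues, so Mika ∉ Research.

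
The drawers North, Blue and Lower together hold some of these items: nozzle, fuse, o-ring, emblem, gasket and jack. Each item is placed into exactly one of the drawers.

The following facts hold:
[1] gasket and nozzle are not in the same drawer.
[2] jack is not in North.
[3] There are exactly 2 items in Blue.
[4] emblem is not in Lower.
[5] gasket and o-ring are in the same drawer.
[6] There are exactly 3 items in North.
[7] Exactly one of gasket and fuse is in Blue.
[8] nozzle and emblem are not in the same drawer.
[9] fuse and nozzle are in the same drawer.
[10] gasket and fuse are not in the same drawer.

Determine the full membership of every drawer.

North = {emblem, gasket, o-ring}; Blue = {fuse, nozzle}; Lower = {jack}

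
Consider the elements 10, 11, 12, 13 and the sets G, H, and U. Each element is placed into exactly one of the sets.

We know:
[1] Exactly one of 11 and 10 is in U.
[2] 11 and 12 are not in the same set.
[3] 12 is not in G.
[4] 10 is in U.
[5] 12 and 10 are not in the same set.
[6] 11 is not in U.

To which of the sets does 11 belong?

11: G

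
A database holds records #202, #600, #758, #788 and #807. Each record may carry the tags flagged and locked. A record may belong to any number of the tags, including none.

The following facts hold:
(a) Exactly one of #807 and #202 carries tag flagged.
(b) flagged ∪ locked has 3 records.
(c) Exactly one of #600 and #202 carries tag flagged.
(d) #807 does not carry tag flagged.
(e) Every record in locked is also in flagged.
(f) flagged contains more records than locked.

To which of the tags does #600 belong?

From (d): #807 ∉ flagged.
(a) (exactly one): #202 ∈ flagged.
(c) (exactly one): #600 ∉ flagged.
(e) contrapositive: #600 ∉ locked.
(e) contrapositive: #807 ∉ locked.

#600: none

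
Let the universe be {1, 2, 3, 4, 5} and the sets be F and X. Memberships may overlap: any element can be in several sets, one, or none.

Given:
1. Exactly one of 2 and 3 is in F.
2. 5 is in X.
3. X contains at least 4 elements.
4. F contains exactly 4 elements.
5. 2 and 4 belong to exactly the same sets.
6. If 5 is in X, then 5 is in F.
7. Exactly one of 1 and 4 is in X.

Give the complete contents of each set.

From (2): 5 ∈ X.
(6): 5 ∈ F.
Suppose 1 ∉ F: no assignment then satisfies all the clues, so 1 ∈ F.

F = {1, 2, 4, 5}; X = {2, 3, 4, 5}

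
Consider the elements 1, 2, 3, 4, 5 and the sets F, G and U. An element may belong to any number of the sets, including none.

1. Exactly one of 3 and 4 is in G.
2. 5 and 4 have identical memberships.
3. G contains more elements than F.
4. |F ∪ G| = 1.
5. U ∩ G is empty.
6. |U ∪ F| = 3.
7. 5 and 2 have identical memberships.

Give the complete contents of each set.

F = {}; G = {3}; U = {2, 4, 5}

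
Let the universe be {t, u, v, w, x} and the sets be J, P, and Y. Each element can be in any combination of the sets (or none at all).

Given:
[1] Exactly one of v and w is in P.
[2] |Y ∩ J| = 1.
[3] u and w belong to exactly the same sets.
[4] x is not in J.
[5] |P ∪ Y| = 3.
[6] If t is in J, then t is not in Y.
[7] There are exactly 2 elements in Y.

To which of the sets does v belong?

v: J, P, Y

From (4): x ∉ J.
Suppose v ∉ J: no assignment then satisfies all the clues, so v ∈ J.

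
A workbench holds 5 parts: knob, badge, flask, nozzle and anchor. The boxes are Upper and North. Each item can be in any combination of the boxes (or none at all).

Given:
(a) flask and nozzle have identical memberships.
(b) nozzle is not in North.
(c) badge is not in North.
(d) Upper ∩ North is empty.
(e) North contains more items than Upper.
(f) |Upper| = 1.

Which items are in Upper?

From (b): nozzle ∉ North.
From (c): badge ∉ North.
(a): flask matches nozzle: flask ∉ North.
Suppose knob ∈ Upper: no assignment then satisfies all the clues, so knob ∉ Upper.

Upper = {badge}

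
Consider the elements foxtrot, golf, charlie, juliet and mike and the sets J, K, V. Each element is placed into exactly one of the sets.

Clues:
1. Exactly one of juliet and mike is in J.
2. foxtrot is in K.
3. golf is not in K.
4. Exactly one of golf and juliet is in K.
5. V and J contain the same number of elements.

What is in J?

From (2): foxtrot ∈ K.
From (3): golf ∉ K.
(4) (exactly one): juliet ∈ K.
(1) (exactly one): mike ∈ J.
Suppose golf ∈ J: no assignment then satisfies all the clues, so golf ∉ J.

J = {mike}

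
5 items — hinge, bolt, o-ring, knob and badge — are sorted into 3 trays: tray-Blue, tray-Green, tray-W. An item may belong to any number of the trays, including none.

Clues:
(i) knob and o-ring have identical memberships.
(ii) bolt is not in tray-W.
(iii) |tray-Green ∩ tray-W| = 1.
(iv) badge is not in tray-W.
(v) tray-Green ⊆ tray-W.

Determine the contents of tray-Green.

tray-Green = {hinge}

From (ii): bolt ∉ tray-W.
From (iv): badge ∉ tray-W.
(v) contrapositive: bolt ∉ tray-Green.
(v) contrapositive: badge ∉ tray-Green.
Suppose hinge ∉ tray-Green: no assignment then satisfies all the clues, so hinge ∈ tray-Green.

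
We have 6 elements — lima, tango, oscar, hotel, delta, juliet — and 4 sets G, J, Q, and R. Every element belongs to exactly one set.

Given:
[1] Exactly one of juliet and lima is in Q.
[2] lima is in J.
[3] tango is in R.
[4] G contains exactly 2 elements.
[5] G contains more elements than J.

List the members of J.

J = {lima}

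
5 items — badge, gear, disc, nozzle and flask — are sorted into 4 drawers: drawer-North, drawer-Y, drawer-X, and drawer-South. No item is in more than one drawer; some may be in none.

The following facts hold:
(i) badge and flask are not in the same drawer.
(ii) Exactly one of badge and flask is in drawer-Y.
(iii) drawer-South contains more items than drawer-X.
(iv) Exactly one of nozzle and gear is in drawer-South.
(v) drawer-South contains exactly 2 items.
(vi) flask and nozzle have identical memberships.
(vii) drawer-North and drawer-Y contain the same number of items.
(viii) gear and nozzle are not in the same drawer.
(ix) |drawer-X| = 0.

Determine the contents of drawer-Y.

drawer-Y = {badge}

(ix): drawer-X already has 0, so the rest are out.
Suppose badge ∉ drawer-Y: no assignment then satisfies all the clues, so badge ∈ drawer-Y.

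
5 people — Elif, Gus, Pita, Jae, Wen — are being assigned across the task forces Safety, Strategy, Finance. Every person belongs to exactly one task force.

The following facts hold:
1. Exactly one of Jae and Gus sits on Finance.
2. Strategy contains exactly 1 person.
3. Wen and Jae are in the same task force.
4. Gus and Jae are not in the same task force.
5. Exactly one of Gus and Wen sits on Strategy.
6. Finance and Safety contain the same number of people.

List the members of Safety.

Safety = {Elif, Pita}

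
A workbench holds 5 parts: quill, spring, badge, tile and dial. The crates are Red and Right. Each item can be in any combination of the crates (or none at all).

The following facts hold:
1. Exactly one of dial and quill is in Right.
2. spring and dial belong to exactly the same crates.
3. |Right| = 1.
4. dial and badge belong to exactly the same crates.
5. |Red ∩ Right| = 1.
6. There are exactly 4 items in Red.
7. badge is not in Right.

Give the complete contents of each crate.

From (7): badge ∉ Right.
(4): dial matches badge: dial ∉ Right.
(1) (exactly one): quill ∈ Right.
(2): spring matches dial: spring ∉ Right.
(3): Right already has 1, so the rest are out.
Suppose quill ∉ Red: no assignment then satisfies all the clues, so quill ∈ Red.

Red = {badge, dial, quill, spring}; Right = {quill}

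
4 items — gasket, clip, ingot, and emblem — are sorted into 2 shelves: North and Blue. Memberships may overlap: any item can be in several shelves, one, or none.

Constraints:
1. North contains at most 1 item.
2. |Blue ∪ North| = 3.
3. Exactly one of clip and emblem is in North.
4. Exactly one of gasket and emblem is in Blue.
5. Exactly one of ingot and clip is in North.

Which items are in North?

North = {clip}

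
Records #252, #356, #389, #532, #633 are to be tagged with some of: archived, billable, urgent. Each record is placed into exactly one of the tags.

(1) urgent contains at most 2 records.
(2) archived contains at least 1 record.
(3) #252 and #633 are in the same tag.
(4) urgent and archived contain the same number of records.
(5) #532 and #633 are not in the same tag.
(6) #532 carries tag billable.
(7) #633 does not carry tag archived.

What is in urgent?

From (6): #532 ∈ billable.
From (7): #633 ∉ archived.
(3): #252 matches #633: #252 ∉ archived.
(5): #633 ∉ billable.
Only one tag left: #633 ∈ urgent.
(3): #252 matches #633: #252 ∉ billable.
(3): #252 matches #633: #252 ∈ urgent.
(1): urgent already has 2, so the rest are out.

urgent = {#252, #633}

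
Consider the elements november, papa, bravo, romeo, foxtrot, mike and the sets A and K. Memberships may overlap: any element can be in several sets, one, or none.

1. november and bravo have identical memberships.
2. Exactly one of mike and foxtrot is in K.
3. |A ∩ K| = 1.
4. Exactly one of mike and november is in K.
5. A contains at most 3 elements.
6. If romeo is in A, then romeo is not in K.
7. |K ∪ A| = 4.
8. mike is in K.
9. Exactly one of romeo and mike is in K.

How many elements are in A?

3

From (8): mike ∈ K.
(2) (exactly one): foxtrot ∉ K.
(4) (exactly one): november ∉ K.
(9) (exactly one): romeo ∉ K.
(1): bravo matches november: bravo ∉ K.
Suppose papa ∉ K: no assignment then satisfies all the clues, so papa ∈ K.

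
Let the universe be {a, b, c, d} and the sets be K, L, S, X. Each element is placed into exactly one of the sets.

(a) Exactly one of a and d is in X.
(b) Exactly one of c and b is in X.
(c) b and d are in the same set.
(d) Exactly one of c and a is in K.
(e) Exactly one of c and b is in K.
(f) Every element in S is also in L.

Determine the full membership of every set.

K = {c}; L = {a}; S = {}; X = {b, d}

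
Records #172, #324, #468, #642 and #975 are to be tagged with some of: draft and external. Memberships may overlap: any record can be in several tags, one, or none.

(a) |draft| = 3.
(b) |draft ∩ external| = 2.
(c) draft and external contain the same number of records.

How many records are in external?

3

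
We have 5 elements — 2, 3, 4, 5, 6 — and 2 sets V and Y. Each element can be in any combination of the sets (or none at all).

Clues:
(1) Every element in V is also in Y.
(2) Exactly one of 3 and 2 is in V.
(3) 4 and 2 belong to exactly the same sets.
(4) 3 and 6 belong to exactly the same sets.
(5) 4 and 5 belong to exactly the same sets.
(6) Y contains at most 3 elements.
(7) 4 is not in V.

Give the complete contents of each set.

V = {3, 6}; Y = {3, 6}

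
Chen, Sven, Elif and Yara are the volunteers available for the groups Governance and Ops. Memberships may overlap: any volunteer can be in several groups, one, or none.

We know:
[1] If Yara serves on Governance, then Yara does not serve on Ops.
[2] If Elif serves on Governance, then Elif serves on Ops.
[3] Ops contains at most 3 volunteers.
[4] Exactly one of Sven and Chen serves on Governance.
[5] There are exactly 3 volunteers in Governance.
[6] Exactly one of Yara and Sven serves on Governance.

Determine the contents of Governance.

Governance = {Chen, Elif, Yara}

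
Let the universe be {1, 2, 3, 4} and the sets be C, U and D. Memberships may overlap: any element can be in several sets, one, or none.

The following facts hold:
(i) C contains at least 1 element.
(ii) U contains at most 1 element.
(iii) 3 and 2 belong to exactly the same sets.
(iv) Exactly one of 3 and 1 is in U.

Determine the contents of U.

U = {1}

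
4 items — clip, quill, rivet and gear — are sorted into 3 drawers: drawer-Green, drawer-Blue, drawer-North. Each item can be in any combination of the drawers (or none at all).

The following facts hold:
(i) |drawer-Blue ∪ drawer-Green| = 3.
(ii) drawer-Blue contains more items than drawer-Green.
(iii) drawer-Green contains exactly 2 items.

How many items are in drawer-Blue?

3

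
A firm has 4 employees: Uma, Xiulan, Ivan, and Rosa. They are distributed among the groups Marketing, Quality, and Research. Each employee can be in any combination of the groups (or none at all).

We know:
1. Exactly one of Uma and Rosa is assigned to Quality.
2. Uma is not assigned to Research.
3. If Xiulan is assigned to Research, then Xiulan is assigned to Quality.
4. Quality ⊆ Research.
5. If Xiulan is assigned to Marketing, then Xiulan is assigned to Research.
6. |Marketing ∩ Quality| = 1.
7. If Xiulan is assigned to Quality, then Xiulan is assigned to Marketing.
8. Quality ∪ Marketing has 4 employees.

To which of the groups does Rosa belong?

Rosa: Quality, Research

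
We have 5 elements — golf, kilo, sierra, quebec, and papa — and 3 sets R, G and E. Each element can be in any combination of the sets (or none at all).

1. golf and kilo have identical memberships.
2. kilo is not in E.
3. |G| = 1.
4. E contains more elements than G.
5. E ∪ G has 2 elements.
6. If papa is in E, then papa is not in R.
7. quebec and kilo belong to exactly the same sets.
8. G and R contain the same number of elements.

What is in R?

R = {sierra}

From (2): kilo ∉ E.
(1): golf matches kilo: golf ∉ E.
(7): quebec matches kilo: quebec ∉ E.
Suppose golf ∈ R: no assignment then satisfies all the clues, so golf ∉ R.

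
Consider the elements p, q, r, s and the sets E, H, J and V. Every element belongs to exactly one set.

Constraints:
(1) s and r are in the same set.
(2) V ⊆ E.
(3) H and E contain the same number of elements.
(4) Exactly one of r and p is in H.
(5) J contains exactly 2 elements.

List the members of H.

H = {p}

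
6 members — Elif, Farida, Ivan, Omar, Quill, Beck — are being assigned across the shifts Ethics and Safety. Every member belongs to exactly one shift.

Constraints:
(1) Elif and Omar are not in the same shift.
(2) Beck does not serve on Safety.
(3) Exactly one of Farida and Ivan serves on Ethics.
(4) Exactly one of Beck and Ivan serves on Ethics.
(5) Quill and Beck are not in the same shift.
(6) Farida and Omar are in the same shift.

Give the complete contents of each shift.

From (2): Beck ∉ Safety.
Only one shift left: Beck ∈ Ethics.
(4) (exactly one): Ivan ∉ Ethics.
(5): Quill ∉ Ethics.
Only one shift left: Ivan ∈ Safety.
Only one shift left: Quill ∈ Safety.
(3) (exactly one): Farida ∈ Ethics.
(6): Omar matches Farida: Omar ∈ Ethics.
(1): Elif ∉ Ethics.
Only one shift left: Elif ∈ Safety.

Ethics = {Beck, Farida, Omar}; Safety = {Elif, Ivan, Quill}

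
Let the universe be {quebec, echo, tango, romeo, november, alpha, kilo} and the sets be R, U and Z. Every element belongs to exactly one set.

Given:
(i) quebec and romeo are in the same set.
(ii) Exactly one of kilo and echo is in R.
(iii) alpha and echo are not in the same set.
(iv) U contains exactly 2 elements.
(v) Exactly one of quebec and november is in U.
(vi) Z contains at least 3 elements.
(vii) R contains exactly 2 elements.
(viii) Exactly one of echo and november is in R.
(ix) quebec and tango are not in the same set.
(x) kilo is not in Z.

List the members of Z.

Z = {alpha, quebec, romeo}

From (x): kilo ∉ Z.
Suppose quebec ∉ Z: no assignment then satisfies all the clues, so quebec ∈ Z.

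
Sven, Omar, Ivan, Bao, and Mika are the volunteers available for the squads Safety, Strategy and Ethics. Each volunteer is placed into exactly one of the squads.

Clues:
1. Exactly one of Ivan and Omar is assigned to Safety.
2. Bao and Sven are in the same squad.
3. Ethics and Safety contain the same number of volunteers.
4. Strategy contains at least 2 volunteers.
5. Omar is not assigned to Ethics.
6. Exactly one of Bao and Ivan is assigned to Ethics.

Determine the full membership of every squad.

Safety = {Omar}; Strategy = {Bao, Mika, Sven}; Ethics = {Ivan}

From (5): Omar ∉ Ethics.
Suppose Sven ∈ Safety: no assignment then satisfies all the clues, so Sven ∉ Safety.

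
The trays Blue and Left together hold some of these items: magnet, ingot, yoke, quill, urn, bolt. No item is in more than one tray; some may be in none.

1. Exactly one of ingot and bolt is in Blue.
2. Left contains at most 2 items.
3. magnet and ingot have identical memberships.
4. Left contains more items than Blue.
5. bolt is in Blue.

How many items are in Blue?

1

From (5): bolt ∈ Blue.
(1) (exactly one): ingot ∉ Blue.
(3): magnet matches ingot: magnet ∉ Blue.
Suppose yoke ∈ Blue: no assignment then satisfies all the clues, so yoke ∉ Blue.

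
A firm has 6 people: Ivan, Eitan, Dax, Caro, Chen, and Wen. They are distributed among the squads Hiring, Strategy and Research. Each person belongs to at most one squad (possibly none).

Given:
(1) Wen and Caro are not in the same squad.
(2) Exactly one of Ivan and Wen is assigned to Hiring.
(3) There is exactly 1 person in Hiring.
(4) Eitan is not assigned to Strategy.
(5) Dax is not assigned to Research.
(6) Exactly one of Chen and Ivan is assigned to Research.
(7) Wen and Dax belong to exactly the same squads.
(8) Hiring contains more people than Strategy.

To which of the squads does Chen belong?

From (4): Eitan ∉ Strategy.
From (5): Dax ∉ Research.
(7): Wen matches Dax: Wen ∉ Research.
Suppose Chen ∈ Hiring: no assignment then satisfies all the clues, so Chen ∉ Hiring.

Chen: Research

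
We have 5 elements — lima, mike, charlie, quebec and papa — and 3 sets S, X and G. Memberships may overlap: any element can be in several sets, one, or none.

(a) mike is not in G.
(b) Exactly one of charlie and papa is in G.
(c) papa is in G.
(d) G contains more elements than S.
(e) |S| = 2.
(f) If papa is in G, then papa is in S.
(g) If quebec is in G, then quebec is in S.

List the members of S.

From (a): mike ∉ G.
From (c): papa ∈ G.
(b) (exactly one): charlie ∉ G.
(f): papa ∈ S.
Suppose lima ∈ S: no assignment then satisfies all the clues, so lima ∉ S.

S = {papa, quebec}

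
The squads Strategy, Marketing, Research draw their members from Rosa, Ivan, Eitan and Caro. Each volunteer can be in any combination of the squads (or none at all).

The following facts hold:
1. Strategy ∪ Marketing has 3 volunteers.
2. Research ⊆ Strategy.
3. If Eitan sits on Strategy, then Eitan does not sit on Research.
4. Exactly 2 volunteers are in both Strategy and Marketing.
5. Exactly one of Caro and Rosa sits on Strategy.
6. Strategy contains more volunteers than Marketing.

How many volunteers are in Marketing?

2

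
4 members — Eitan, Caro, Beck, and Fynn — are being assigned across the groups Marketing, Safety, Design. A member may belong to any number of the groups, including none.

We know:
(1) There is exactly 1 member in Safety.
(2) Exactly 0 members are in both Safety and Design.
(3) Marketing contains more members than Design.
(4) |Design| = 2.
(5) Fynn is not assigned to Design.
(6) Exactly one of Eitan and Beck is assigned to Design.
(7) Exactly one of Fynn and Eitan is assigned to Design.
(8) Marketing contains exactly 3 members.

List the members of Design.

From (5): Fynn ∉ Design.
(7) (exactly one): Eitan ∈ Design.
(6) (exactly one): Beck ∉ Design.
(4): only 2 candidates remain for Design, so all are in.

Design = {Caro, Eitan}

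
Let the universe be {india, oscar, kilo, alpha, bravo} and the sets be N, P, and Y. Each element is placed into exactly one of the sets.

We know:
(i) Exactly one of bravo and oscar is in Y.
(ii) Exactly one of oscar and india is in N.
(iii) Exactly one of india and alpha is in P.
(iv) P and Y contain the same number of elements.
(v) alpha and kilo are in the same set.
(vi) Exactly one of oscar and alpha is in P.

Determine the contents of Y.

Y = {bravo, india}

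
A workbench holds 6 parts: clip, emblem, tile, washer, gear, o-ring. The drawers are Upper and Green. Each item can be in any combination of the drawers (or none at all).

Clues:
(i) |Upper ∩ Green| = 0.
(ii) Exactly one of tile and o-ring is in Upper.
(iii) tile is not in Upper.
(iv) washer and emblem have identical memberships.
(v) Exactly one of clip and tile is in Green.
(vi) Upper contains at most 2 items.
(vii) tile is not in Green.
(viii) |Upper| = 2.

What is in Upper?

Upper = {gear, o-ring}

From (iii): tile ∉ Upper.
From (vii): tile ∉ Green.
(ii) (exactly one): o-ring ∈ Upper.
(v) (exactly one): clip ∈ Green.
Suppose clip ∈ Upper: no assignment then satisfies all the clues, so clip ∉ Upper.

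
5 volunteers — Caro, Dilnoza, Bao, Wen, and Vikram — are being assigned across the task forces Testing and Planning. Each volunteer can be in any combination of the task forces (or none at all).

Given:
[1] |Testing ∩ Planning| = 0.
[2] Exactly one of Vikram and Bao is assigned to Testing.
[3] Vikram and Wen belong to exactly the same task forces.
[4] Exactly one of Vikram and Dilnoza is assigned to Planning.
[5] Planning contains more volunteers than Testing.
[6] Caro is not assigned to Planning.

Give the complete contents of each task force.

Testing = {Bao}; Planning = {Vikram, Wen}

From (6): Caro ∉ Planning.
Suppose Caro ∈ Testing: no assignment then satisfies all the clues, so Caro ∉ Testing.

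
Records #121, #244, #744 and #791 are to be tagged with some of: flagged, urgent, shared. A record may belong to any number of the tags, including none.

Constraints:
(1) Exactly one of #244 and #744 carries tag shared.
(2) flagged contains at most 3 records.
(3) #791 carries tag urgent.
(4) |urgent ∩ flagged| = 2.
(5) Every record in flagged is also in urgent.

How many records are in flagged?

2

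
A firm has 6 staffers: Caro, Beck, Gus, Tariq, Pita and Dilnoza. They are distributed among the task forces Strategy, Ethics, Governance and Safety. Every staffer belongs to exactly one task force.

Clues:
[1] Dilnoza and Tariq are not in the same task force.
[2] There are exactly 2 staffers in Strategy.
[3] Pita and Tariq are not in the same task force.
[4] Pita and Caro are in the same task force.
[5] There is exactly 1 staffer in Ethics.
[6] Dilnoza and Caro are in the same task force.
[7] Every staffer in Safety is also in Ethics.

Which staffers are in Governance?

Governance = {Caro, Dilnoza, Pita}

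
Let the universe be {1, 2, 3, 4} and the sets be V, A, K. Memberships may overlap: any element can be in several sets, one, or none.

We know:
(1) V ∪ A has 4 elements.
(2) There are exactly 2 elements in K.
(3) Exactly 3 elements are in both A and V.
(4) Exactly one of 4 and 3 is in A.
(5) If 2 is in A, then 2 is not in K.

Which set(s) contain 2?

2: A, V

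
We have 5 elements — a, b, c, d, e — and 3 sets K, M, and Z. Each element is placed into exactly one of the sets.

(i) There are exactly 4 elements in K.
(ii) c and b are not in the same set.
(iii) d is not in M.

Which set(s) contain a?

a: K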